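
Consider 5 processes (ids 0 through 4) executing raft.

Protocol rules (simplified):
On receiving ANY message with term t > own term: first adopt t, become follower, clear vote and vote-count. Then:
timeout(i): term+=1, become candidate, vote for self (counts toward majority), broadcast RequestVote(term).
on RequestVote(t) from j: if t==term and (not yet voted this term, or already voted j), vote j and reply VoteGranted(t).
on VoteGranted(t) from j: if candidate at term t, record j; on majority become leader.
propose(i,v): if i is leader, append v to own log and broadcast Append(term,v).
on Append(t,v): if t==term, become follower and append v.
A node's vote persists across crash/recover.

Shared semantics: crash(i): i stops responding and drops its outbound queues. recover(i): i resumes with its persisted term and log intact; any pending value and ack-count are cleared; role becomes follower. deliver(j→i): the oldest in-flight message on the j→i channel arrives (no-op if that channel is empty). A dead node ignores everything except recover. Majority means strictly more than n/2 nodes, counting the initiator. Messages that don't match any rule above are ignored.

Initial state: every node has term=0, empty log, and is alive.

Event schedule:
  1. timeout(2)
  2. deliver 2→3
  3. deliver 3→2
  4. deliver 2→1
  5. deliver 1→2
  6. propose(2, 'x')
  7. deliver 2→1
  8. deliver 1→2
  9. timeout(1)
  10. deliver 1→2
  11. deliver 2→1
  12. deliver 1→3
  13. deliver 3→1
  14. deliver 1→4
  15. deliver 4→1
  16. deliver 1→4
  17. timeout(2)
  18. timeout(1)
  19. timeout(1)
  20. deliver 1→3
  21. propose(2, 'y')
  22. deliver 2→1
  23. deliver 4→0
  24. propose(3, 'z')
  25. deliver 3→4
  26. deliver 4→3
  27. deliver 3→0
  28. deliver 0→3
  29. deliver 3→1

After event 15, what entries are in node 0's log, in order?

empty

step 1 timeout(2): 2={cand,t=1,log=-}
step 2 deliver 2→3: 3={foll,t=1,log=-}
step 3 deliver 3→2: —
step 4 deliver 2→1: 1={foll,t=1,log=-}
step 5 deliver 1→2: 2={lead,t=1,log=-}
step 6 propose(2,'x'): 2={lead,t=1,log=x}
step 7 deliver 2→1: 1={foll,t=1,log=x}
step 8 deliver 1→2: —
step 9 timeout(1): 1={cand,t=2,log=x}
step 10 deliver 1→2: 2={foll,t=2,log=x}
step 11 deliver 2→1: —
step 12 deliver 1→3: 3={foll,t=2,log=-}
step 13 deliver 3→1: 1={lead,t=2,log=x}
step 14 deliver 1→4: 4={foll,t=2,log=-}
step 15 deliver 4→1: —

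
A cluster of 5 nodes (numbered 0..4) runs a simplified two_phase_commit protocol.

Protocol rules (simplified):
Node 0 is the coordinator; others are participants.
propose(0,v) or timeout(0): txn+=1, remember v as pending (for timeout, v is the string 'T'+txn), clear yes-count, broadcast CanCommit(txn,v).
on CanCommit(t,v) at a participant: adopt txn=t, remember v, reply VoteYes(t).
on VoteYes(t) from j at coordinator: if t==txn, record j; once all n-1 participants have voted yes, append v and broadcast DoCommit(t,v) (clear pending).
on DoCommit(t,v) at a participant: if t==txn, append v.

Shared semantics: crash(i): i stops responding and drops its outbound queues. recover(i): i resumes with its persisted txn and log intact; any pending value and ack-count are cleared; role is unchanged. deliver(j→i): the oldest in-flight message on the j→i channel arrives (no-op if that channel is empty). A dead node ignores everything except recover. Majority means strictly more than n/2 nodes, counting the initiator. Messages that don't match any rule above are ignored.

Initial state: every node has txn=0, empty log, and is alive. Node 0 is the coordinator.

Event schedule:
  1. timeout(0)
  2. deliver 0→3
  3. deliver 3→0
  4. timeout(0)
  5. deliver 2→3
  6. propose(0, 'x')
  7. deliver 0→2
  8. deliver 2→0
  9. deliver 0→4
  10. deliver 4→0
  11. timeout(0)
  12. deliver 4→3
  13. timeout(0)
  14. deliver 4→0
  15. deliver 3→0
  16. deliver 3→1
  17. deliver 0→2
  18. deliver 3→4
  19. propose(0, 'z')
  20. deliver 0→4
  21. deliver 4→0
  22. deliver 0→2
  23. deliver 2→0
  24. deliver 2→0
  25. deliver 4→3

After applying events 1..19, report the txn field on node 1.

0

[1] timeout(0) → N0(coor t1 [-])
[2] deliver 0→3 → N3(part t1 [-])
[3] deliver 3→0 → ∅
[4] timeout(0) → N0(coor t2 [-])
[5] deliver 2→3 → ∅
[6] propose(0,'x') → N0(coor t3 [-])
[7] deliver 0→2 → N2(part t1 [-])
[8] deliver 2→0 → ∅
[9] deliver 0→4 → N4(part t1 [-])
[10] deliver 4→0 → ∅
[11] timeout(0) → N0(coor t4 [-])
[12] deliver 4→3 → ∅
[13] timeout(0) → N0(coor t5 [-])
[14] deliver 4→0 → ∅
[15] deliver 3→0 → ∅
[16] deliver 3→1 → ∅
[17] deliver 0→2 → N2(part t2 [-])
[18] deliver 3→4 → ∅
[19] propose(0,'z') → N0(coor t6 [-])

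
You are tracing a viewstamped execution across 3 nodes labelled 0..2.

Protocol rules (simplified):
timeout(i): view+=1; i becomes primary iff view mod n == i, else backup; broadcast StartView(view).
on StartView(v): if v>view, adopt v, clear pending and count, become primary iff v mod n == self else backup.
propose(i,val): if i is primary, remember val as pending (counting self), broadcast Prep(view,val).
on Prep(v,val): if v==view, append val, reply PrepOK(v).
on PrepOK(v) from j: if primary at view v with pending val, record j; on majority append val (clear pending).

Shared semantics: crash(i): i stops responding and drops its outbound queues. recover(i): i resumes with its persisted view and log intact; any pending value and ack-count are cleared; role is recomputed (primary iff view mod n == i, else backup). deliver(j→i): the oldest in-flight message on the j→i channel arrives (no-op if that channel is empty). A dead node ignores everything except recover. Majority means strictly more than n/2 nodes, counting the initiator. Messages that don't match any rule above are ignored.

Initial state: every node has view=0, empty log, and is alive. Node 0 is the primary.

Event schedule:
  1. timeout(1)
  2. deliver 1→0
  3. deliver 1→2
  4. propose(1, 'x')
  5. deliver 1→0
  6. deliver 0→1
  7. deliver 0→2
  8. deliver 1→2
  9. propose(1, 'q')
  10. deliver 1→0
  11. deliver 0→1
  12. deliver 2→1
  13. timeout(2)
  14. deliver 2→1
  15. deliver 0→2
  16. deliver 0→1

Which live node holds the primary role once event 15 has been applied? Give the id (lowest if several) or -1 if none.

[1] timeout(1) → N1(prim v1 [-])
[2] deliver 1→0 → N0(back v1 [-])
[3] deliver 1→2 → N2(back v1 [-])
[4] propose(1,'x') → ∅
[5] deliver 1→0 → N0(back v1 [x])
[6] deliver 0→1 → N1(prim v1 [x])
[7] deliver 0→2 → ∅
[8] deliver 1→2 → N2(back v1 [x])
[9] propose(1,'q') → ∅
[10] deliver 1→0 → N0(back v1 [x,q])
[11] deliver 0→1 → N1(prim v1 [x,q])
[12] deliver 2→1 → ∅
[13] timeout(2) → N2(prim v2 [x])
[14] deliver 2→1 → N1(back v2 [x,q])
[15] deliver 0→2 → ∅

2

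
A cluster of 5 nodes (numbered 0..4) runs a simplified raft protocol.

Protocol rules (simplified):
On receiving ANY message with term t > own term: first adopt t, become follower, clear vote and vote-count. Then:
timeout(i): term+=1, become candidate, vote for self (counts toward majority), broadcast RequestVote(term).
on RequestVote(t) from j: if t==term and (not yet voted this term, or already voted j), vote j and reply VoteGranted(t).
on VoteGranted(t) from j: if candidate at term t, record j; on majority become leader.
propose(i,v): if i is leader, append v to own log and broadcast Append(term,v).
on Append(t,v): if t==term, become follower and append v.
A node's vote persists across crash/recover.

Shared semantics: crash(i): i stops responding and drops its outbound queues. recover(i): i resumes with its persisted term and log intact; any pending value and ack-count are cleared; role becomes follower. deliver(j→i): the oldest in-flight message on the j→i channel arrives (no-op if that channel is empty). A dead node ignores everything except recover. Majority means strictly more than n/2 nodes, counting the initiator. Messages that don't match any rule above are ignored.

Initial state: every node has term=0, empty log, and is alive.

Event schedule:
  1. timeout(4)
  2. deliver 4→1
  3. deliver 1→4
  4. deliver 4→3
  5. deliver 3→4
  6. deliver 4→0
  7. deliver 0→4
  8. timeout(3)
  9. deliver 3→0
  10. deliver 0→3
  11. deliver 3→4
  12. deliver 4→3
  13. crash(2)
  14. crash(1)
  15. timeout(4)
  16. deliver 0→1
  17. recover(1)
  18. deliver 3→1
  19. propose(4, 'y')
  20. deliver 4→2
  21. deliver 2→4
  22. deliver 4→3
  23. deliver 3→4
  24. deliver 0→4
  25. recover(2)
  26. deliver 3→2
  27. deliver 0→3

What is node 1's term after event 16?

1. timeout(4):  <4:cand t1 ->
2. deliver 4→1:  <1:foll t1 ->
3. deliver 1→4:  nop
4. deliver 4→3:  <3:foll t1 ->
5. deliver 3→4:  <4:lead t1 ->
6. deliver 4→0:  <0:foll t1 ->
7. deliver 0→4:  nop
8. timeout(3):  <3:cand t2 ->
9. deliver 3→0:  <0:foll t2 ->
10. deliver 0→3:  nop
11. deliver 3→4:  <4:foll t2 ->
12. deliver 4→3:  <3:lead t2 ->
13. crash(2):  <2:✗foll t0 ->
14. crash(1):  <1:✗foll t1 ->
15. timeout(4):  <4:cand t3 ->
16. deliver 0→1:  nop

1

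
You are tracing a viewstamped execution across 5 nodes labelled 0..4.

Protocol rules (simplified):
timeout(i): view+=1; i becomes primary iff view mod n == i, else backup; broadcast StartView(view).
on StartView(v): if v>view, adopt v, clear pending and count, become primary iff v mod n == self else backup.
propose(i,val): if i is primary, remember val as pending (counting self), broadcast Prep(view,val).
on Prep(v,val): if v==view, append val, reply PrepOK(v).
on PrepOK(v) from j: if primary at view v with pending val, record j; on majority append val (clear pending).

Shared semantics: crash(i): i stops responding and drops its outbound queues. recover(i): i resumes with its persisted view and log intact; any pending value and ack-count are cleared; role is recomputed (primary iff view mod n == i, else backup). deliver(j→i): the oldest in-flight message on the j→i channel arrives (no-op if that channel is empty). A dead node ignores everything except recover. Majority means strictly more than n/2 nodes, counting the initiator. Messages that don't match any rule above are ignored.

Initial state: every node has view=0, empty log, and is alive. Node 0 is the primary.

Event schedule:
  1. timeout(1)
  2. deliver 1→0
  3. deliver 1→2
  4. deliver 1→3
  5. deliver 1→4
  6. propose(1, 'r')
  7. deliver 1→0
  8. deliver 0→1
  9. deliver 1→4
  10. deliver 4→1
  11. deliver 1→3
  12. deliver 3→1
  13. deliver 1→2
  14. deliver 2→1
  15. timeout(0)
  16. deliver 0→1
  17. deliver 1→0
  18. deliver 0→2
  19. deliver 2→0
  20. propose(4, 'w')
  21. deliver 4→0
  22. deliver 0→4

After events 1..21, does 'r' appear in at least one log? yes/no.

yes

step 1 timeout(1): 1={prim,v=1,log=-}
step 2 deliver 1→0: 0={back,v=1,log=-}
step 3 deliver 1→2: 2={back,v=1,log=-}
step 4 deliver 1→3: 3={back,v=1,log=-}
step 5 deliver 1→4: 4={back,v=1,log=-}
step 6 propose(1,'r'): —
step 7 deliver 1→0: 0={back,v=1,log=r}
step 8 deliver 0→1: —
step 9 deliver 1→4: 4={back,v=1,log=r}
step 10 deliver 4→1: 1={prim,v=1,log=r}
step 11 deliver 1→3: 3={back,v=1,log=r}
step 12 deliver 3→1: —
step 13 deliver 1→2: 2={back,v=1,log=r}
step 14 deliver 2→1: —
step 15 timeout(0): 0={back,v=2,log=r}
step 16 deliver 0→1: 1={back,v=2,log=r}
step 17 deliver 1→0: —
step 18 deliver 0→2: 2={prim,v=2,log=r}
step 19 deliver 2→0: —
step 20 propose(4,'w'): —
step 21 deliver 4→0: —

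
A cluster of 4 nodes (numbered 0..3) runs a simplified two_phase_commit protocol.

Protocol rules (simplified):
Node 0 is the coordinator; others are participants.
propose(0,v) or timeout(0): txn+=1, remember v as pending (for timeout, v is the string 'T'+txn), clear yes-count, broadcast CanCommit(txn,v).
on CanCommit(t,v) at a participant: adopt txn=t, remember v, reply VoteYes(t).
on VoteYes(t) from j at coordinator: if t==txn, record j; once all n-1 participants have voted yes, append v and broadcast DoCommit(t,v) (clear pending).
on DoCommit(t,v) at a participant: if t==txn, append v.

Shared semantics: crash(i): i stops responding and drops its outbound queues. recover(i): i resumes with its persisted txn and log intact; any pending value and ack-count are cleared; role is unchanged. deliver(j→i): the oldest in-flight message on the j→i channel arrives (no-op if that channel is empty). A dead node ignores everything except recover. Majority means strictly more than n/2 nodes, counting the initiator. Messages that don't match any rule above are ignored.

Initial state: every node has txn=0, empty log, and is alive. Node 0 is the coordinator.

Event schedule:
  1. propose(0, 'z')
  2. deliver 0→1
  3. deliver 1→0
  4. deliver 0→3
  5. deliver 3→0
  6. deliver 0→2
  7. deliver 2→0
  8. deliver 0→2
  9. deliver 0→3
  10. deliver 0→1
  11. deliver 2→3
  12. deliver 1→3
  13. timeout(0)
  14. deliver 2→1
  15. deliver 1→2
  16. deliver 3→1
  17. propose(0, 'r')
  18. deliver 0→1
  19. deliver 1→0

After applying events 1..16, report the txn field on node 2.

after 1 — propose(0,'z'): n0:coor/t1/[-]
after 2 — deliver 0→1: n1:part/t1/[-]
after 3 — deliver 1→0: ·
after 4 — deliver 0→3: n3:part/t1/[-]
after 5 — deliver 3→0: ·
after 6 — deliver 0→2: n2:part/t1/[-]
after 7 — deliver 2→0: n0:coor/t1/[z]
after 8 — deliver 0→2: n2:part/t1/[z]
after 9 — deliver 0→3: n3:part/t1/[z]
after 10 — deliver 0→1: n1:part/t1/[z]
after 11 — deliver 2→3: ·
after 12 — deliver 1→3: ·
after 13 — timeout(0): n0:coor/t2/[z]
after 14 — deliver 2→1: ·
after 15 — deliver 1→2: ·
after 16 — deliver 3→1: ·

1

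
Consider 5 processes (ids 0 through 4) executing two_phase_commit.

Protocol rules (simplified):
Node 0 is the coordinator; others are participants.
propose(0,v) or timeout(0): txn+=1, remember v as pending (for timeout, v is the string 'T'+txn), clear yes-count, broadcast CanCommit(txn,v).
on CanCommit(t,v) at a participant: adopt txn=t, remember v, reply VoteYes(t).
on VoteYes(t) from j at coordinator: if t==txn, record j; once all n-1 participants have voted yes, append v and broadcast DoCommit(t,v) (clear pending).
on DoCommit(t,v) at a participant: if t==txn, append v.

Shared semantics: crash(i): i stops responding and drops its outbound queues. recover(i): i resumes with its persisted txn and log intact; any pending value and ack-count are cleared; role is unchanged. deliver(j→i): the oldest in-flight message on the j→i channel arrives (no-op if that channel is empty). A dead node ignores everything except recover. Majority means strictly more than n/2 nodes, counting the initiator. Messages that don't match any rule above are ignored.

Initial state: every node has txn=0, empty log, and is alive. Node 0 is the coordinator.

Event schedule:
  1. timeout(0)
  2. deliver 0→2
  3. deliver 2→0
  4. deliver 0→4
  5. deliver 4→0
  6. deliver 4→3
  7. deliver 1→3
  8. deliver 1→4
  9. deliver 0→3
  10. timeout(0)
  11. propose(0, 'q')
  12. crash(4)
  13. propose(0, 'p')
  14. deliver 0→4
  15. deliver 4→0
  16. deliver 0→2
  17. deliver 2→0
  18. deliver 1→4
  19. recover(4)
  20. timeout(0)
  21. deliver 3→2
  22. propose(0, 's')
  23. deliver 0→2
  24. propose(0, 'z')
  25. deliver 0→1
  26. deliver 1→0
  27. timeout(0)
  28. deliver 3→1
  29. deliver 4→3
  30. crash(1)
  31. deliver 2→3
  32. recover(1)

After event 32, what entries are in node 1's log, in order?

after 1 — timeout(0): n0:coor/t1/[-]
after 2 — deliver 0→2: n2:part/t1/[-]
after 3 — deliver 2→0: ·
after 4 — deliver 0→4: n4:part/t1/[-]
after 5 — deliver 4→0: ·
after 6 — deliver 4→3: ·
after 7 — deliver 1→3: ·
after 8 — deliver 1→4: ·
after 9 — deliver 0→3: n3:part/t1/[-]
after 10 — timeout(0): n0:coor/t2/[-]
after 11 — propose(0,'q'): n0:coor/t3/[-]
after 12 — crash(4): n4:✗part/t1/[-]
after 13 — propose(0,'p'): n0:coor/t4/[-]
after 14 — deliver 0→4: ·
after 15 — deliver 4→0: ·
after 16 — deliver 0→2: n2:part/t2/[-]
after 17 — deliver 2→0: ·
after 18 — deliver 1→4: ·
after 19 — recover(4): n4:part/t1/[-]
after 20 — timeout(0): n0:coor/t5/[-]
after 21 — deliver 3→2: ·
after 22 — propose(0,'s'): n0:coor/t6/[-]
after 23 — deliver 0→2: n2:part/t3/[-]
after 24 — propose(0,'z'): n0:coor/t7/[-]
after 25 — deliver 0→1: n1:part/t1/[-]
after 26 — deliver 1→0: ·
after 27 — timeout(0): n0:coor/t8/[-]
after 28 — deliver 3→1: ·
after 29 — deliver 4→3: ·
after 30 — crash(1): n1:✗part/t1/[-]
after 31 — deliver 2→3: ·
after 32 — recover(1): n1:part/t1/[-]

empty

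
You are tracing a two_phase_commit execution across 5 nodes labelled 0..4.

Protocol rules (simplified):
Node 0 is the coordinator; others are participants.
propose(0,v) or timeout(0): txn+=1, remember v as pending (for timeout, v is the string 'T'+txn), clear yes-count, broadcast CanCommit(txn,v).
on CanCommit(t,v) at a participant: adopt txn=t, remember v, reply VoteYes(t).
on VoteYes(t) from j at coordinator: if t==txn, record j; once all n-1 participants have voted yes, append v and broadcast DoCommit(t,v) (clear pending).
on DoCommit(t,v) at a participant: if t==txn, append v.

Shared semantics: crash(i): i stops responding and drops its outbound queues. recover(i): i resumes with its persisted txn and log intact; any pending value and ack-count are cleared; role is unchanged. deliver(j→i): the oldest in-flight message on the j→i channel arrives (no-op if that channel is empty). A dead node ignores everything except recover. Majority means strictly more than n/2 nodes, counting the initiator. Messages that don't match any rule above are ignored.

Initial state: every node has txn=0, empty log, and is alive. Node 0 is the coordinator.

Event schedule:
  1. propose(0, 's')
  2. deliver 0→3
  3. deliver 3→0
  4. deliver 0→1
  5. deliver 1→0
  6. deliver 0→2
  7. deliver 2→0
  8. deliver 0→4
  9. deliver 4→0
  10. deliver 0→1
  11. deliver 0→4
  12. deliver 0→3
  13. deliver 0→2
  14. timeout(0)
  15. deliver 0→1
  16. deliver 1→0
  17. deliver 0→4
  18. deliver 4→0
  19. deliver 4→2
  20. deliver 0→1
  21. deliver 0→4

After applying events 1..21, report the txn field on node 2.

1

1. propose(0,'s'):  <0:coor t1 ->
2. deliver 0→3:  <3:part t1 ->
3. deliver 3→0:  nop
4. deliver 0→1:  <1:part t1 ->
5. deliver 1→0:  nop
6. deliver 0→2:  <2:part t1 ->
7. deliver 2→0:  nop
8. deliver 0→4:  <4:part t1 ->
9. deliver 4→0:  <0:coor t1 s>
10. deliver 0→1:  <1:part t1 s>
11. deliver 0→4:  <4:part t1 s>
12. deliver 0→3:  <3:part t1 s>
13. deliver 0→2:  <2:part t1 s>
14. timeout(0):  <0:coor t2 s>
15. deliver 0→1:  <1:part t2 s>
16. deliver 1→0:  nop
17. deliver 0→4:  <4:part t2 s>
18. deliver 4→0:  nop
19. deliver 4→2:  nop
20. deliver 0→1:  nop
21. deliver 0→4:  nop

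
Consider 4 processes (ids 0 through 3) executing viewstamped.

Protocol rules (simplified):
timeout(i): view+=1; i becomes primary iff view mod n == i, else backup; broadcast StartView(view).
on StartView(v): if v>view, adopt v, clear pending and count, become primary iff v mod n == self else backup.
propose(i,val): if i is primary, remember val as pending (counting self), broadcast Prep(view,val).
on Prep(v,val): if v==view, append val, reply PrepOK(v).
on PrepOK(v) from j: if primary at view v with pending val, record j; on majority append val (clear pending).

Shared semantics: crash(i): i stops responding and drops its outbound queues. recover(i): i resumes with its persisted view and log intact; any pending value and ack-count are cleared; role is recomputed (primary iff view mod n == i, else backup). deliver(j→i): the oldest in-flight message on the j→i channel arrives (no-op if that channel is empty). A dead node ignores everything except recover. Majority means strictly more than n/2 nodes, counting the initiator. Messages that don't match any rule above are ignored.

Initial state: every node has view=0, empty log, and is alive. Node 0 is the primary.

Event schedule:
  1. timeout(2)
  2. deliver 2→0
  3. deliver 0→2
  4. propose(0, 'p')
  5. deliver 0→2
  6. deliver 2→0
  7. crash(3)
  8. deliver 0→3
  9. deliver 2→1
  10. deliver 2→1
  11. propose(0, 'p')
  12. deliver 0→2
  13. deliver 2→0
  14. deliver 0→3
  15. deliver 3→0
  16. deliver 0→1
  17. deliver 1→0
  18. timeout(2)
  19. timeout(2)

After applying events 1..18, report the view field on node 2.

step 1 timeout(2): 2={back,v=1,log=-}
step 2 deliver 2→0: 0={back,v=1,log=-}
step 3 deliver 0→2: —
step 4 propose(0,'p'): —
step 5 deliver 0→2: —
step 6 deliver 2→0: —
step 7 crash(3): 3={✗back,v=0,log=-}
step 8 deliver 0→3: —
step 9 deliver 2→1: 1={prim,v=1,log=-}
step 10 deliver 2→1: —
step 11 propose(0,'p'): —
step 12 deliver 0→2: —
step 13 deliver 2→0: —
step 14 deliver 0→3: —
step 15 deliver 3→0: —
step 16 deliver 0→1: —
step 17 deliver 1→0: —
step 18 timeout(2): 2={prim,v=2,log=-}

2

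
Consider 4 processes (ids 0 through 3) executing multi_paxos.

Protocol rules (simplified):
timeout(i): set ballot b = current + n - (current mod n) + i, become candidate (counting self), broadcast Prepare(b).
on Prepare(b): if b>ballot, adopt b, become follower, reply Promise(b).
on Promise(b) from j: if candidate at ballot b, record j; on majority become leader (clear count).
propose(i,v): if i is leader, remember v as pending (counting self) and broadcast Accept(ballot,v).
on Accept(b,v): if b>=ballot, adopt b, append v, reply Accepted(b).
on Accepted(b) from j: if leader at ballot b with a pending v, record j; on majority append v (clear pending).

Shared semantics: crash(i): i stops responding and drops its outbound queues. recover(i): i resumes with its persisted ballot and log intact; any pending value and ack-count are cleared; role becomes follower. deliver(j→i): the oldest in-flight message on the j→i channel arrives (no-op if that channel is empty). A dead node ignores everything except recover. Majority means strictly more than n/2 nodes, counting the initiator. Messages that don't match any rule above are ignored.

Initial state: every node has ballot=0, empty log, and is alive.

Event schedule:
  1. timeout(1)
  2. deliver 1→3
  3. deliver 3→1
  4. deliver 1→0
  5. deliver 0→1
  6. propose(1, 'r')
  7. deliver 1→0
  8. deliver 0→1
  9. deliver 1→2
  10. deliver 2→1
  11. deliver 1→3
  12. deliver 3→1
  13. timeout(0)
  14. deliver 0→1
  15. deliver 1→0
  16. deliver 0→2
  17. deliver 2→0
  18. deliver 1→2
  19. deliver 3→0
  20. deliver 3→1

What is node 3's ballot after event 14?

after 1 — timeout(1): n1:cand/b5/[-]
after 2 — deliver 1→3: n3:foll/b5/[-]
after 3 — deliver 3→1: ·
after 4 — deliver 1→0: n0:foll/b5/[-]
after 5 — deliver 0→1: n1:lead/b5/[-]
after 6 — propose(1,'r'): ·
after 7 — deliver 1→0: n0:foll/b5/[r]
after 8 — deliver 0→1: ·
after 9 — deliver 1→2: n2:foll/b5/[-]
after 10 — deliver 2→1: ·
after 11 — deliver 1→3: n3:foll/b5/[r]
after 12 — deliver 3→1: n1:lead/b5/[r]
after 13 — timeout(0): n0:cand/b8/[r]
after 14 — deliver 0→1: n1:foll/b8/[r]

5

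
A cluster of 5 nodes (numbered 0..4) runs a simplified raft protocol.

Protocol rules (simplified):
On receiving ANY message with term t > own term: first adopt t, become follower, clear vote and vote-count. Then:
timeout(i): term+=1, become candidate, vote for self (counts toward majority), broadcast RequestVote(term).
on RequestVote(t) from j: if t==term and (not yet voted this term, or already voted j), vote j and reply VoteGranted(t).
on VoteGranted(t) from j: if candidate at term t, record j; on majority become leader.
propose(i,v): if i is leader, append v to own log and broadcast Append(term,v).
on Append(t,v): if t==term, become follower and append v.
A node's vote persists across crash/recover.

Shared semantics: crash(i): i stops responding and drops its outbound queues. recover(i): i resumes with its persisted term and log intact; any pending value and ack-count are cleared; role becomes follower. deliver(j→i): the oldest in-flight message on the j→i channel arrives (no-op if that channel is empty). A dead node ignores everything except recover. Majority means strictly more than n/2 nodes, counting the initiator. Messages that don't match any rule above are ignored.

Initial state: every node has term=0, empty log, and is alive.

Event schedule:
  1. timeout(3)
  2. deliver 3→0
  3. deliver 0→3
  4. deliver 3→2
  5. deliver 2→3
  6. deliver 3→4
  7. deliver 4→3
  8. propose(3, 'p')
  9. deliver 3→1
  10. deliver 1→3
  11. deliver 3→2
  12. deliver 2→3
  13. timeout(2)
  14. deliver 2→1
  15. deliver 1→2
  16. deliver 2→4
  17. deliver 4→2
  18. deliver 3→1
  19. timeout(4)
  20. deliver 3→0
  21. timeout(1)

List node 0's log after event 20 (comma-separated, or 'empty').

1. timeout(3):  <3:cand t1 ->
2. deliver 3→0:  <0:foll t1 ->
3. deliver 0→3:  nop
4. deliver 3→2:  <2:foll t1 ->
5. deliver 2→3:  <3:lead t1 ->
6. deliver 3→4:  <4:foll t1 ->
7. deliver 4→3:  nop
8. propose(3,'p'):  <3:lead t1 p>
9. deliver 3→1:  <1:foll t1 ->
10. deliver 1→3:  nop
11. deliver 3→2:  <2:foll t1 p>
12. deliver 2→3:  nop
13. timeout(2):  <2:cand t2 p>
14. deliver 2→1:  <1:foll t2 ->
15. deliver 1→2:  nop
16. deliver 2→4:  <4:foll t2 ->
17. deliver 4→2:  <2:lead t2 p>
18. deliver 3→1:  nop
19. timeout(4):  <4:cand t3 ->
20. deliver 3→0:  <0:foll t1 p>

p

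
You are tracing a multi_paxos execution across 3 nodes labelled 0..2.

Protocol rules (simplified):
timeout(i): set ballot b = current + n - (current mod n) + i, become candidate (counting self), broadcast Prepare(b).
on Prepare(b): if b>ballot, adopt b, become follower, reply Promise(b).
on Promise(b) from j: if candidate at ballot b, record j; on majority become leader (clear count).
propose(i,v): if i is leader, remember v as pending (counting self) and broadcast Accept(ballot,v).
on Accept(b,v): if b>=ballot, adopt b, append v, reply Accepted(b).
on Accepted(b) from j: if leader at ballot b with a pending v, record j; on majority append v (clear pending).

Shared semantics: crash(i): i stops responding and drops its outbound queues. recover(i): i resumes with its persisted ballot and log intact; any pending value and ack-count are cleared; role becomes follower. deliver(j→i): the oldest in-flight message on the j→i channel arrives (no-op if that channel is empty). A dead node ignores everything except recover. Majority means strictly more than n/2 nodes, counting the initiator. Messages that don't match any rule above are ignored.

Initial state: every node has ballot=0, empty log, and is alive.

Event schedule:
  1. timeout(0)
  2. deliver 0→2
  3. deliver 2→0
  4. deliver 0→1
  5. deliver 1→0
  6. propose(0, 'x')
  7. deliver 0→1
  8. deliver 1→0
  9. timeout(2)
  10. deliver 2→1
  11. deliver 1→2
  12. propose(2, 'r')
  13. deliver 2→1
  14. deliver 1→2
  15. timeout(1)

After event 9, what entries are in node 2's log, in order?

empty

after 1 — timeout(0): n0:cand/b3/[-]
after 2 — deliver 0→2: n2:foll/b3/[-]
after 3 — deliver 2→0: n0:lead/b3/[-]
after 4 — deliver 0→1: n1:foll/b3/[-]
after 5 — deliver 1→0: ·
after 6 — propose(0,'x'): ·
after 7 — deliver 0→1: n1:foll/b3/[x]
after 8 — deliver 1→0: n0:lead/b3/[x]
after 9 — timeout(2): n2:cand/b8/[-]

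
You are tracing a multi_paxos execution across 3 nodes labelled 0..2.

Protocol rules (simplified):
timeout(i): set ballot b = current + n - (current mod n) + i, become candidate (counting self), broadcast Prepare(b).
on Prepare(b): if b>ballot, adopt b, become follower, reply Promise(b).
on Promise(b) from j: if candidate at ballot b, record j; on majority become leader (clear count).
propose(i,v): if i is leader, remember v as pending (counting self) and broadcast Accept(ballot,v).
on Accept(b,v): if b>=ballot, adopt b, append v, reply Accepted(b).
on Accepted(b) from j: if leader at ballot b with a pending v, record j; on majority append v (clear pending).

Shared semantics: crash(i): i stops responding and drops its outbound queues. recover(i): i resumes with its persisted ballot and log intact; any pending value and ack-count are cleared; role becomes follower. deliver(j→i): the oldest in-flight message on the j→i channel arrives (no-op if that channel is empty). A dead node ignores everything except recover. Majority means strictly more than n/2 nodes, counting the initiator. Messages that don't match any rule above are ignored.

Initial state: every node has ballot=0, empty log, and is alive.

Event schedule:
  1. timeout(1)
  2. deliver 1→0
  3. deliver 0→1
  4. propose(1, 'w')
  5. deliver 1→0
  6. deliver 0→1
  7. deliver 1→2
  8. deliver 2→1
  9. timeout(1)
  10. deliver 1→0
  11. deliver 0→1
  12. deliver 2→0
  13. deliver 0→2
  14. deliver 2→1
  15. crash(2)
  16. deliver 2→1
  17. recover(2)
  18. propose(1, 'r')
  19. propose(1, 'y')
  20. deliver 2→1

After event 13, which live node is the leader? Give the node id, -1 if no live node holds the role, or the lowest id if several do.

1

1. timeout(1):  <1:cand b4 ->
2. deliver 1→0:  <0:foll b4 ->
3. deliver 0→1:  <1:lead b4 ->
4. propose(1,'w'):  nop
5. deliver 1→0:  <0:foll b4 w>
6. deliver 0→1:  <1:lead b4 w>
7. deliver 1→2:  <2:foll b4 ->
8. deliver 2→1:  nop
9. timeout(1):  <1:cand b7 w>
10. deliver 1→0:  <0:foll b7 w>
11. deliver 0→1:  <1:lead b7 w>
12. deliver 2→0:  nop
13. deliver 0→2:  nop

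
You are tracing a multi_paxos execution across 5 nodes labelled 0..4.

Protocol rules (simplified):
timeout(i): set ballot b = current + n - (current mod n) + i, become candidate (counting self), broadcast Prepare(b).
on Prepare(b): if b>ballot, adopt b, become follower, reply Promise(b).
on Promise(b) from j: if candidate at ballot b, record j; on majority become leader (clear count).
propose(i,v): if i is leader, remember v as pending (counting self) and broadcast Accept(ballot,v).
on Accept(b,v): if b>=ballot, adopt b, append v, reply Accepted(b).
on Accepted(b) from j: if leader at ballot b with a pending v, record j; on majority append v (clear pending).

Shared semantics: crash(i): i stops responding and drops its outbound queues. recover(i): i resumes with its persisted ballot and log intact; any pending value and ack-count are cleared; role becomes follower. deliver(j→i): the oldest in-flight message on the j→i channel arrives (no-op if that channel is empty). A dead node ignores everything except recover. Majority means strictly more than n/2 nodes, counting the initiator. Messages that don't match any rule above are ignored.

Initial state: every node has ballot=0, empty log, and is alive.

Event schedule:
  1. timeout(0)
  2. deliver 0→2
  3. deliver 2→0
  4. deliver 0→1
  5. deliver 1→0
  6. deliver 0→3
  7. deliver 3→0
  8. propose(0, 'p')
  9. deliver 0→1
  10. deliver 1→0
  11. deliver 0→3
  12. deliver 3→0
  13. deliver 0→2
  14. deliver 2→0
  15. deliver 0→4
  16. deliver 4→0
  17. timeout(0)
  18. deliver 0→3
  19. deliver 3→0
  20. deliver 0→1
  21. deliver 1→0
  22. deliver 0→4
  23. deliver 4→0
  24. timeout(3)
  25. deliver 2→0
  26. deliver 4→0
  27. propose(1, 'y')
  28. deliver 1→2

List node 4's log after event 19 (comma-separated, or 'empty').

e1 timeout(0): 0[cand,b=5,-]
e2 deliver 0→2: 2[foll,b=5,-]
e3 deliver 2→0: ·
e4 deliver 0→1: 1[foll,b=5,-]
e5 deliver 1→0: 0[lead,b=5,-]
e6 deliver 0→3: 3[foll,b=5,-]
e7 deliver 3→0: ·
e8 propose(0,'p'): ·
e9 deliver 0→1: 1[foll,b=5,p]
e10 deliver 1→0: ·
e11 deliver 0→3: 3[foll,b=5,p]
e12 deliver 3→0: 0[lead,b=5,p]
e13 deliver 0→2: 2[foll,b=5,p]
e14 deliver 2→0: ·
e15 deliver 0→4: 4[foll,b=5,-]
e16 deliver 4→0: ·
e17 timeout(0): 0[cand,b=10,p]
e18 deliver 0→3: 3[foll,b=10,p]
e19 deliver 3→0: ·

empty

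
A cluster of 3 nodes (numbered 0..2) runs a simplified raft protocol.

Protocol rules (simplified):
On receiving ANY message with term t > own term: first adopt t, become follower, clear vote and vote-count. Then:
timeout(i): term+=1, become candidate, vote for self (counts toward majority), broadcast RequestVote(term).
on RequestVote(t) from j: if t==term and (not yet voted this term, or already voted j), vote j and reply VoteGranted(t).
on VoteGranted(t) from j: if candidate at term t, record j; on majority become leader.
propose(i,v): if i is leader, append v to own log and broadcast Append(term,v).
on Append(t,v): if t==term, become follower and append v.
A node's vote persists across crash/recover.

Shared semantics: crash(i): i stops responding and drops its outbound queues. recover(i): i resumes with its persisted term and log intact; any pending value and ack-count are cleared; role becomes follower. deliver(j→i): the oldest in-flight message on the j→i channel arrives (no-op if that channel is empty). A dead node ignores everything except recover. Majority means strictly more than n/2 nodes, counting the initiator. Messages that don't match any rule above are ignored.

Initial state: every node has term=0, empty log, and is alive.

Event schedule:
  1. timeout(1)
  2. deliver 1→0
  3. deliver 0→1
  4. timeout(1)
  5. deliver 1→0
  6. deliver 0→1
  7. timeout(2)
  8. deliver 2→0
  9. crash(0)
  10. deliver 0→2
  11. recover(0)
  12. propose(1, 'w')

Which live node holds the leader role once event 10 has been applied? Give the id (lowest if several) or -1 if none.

e1 timeout(1): 1[cand,t=1,-]
e2 deliver 1→0: 0[foll,t=1,-]
e3 deliver 0→1: 1[lead,t=1,-]
e4 timeout(1): 1[cand,t=2,-]
e5 deliver 1→0: 0[foll,t=2,-]
e6 deliver 0→1: 1[lead,t=2,-]
e7 timeout(2): 2[cand,t=1,-]
e8 deliver 2→0: ·
e9 crash(0): 0[✗foll,t=2,-]
e10 deliver 0→2: ·

1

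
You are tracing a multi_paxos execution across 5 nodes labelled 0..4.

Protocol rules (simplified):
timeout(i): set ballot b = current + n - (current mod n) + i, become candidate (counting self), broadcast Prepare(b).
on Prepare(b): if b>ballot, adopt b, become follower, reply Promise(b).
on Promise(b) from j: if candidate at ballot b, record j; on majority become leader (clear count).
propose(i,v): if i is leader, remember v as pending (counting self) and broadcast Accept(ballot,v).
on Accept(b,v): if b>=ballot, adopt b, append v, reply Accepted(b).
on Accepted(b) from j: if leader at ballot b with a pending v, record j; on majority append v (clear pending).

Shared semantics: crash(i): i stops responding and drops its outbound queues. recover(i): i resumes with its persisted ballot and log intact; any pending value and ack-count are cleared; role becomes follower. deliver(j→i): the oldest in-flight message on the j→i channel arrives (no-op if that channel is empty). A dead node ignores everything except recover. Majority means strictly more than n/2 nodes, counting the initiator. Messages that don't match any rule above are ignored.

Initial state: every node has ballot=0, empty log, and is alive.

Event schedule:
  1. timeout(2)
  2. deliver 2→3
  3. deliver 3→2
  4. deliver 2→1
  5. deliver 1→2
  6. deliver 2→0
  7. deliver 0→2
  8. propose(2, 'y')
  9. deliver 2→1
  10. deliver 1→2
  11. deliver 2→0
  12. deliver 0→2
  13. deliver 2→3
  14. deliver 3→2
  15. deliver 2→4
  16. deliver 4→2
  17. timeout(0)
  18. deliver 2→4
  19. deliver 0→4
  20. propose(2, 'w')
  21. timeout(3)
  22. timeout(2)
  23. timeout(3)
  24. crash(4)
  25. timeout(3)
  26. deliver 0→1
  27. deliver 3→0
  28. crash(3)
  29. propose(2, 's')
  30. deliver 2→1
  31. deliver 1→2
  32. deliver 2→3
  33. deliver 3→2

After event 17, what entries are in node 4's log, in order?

empty

e1 timeout(2): 2[cand,b=7,-]
e2 deliver 2→3: 3[foll,b=7,-]
e3 deliver 3→2: ·
e4 deliver 2→1: 1[foll,b=7,-]
e5 deliver 1→2: 2[lead,b=7,-]
e6 deliver 2→0: 0[foll,b=7,-]
e7 deliver 0→2: ·
e8 propose(2,'y'): ·
e9 deliver 2→1: 1[foll,b=7,y]
e10 deliver 1→2: ·
e11 deliver 2→0: 0[foll,b=7,y]
e12 deliver 0→2: 2[lead,b=7,y]
e13 deliver 2→3: 3[foll,b=7,y]
e14 deliver 3→2: ·
e15 deliver 2→4: 4[foll,b=7,-]
e16 deliver 4→2: ·
e17 timeout(0): 0[cand,b=10,y]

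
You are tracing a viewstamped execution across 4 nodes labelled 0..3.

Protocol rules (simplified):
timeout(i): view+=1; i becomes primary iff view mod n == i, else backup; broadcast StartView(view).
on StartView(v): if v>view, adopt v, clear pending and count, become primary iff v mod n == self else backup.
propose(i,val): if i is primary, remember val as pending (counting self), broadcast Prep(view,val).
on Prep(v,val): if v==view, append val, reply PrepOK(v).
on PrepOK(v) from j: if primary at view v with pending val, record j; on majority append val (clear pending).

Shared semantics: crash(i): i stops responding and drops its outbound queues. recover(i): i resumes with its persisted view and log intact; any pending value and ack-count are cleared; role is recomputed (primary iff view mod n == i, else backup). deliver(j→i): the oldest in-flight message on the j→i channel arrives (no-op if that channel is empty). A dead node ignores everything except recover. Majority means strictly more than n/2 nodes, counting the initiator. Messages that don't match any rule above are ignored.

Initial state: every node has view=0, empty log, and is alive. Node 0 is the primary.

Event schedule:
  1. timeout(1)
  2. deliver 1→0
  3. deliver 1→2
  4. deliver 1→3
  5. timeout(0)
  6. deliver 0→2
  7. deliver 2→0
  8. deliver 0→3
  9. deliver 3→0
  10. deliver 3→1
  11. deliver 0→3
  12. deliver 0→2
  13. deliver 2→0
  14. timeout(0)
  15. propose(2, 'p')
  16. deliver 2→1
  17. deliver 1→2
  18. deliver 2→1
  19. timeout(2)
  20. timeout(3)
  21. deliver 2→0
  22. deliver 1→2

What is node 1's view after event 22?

e1 timeout(1): 1[prim,v=1,-]
e2 deliver 1→0: 0[back,v=1,-]
e3 deliver 1→2: 2[back,v=1,-]
e4 deliver 1→3: 3[back,v=1,-]
e5 timeout(0): 0[back,v=2,-]
e6 deliver 0→2: 2[prim,v=2,-]
e7 deliver 2→0: ·
e8 deliver 0→3: 3[back,v=2,-]
e9 deliver 3→0: ·
e10 deliver 3→1: ·
e11 deliver 0→3: ·
e12 deliver 0→2: ·
e13 deliver 2→0: ·
e14 timeout(0): 0[back,v=3,-]
e15 propose(2,'p'): ·
e16 deliver 2→1: ·
e17 deliver 1→2: ·
e18 deliver 2→1: ·
e19 timeout(2): 2[back,v=3,-]
e20 timeout(3): 3[prim,v=3,-]
e21 deliver 2→0: ·
e22 deliver 1→2: ·

1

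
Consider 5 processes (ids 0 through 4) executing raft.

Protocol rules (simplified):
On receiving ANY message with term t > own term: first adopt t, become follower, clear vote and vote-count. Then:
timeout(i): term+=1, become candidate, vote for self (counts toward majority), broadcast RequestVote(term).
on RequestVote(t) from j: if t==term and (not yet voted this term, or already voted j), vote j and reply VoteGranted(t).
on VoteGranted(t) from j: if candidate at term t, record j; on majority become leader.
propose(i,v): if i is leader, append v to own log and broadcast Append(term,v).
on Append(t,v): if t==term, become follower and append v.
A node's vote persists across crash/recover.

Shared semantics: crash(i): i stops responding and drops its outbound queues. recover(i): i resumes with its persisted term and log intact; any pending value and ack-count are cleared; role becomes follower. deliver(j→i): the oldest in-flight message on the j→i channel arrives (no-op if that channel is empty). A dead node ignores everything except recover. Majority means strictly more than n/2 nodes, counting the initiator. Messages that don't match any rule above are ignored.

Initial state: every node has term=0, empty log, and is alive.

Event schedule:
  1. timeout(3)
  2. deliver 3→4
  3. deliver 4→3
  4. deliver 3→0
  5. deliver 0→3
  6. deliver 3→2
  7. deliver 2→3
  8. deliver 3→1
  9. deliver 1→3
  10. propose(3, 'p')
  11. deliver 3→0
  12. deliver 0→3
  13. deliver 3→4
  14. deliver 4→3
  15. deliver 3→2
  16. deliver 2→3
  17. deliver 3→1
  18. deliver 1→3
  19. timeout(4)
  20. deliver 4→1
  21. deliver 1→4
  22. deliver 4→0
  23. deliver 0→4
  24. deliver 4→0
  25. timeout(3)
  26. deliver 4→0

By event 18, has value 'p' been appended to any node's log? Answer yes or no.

1. timeout(3):  <3:cand t1 ->
2. deliver 3→4:  <4:foll t1 ->
3. deliver 4→3:  nop
4. deliver 3→0:  <0:foll t1 ->
5. deliver 0→3:  <3:lead t1 ->
6. deliver 3→2:  <2:foll t1 ->
7. deliver 2→3:  nop
8. deliver 3→1:  <1:foll t1 ->
9. deliver 1→3:  nop
10. propose(3,'p'):  <3:lead t1 p>
11. deliver 3→0:  <0:foll t1 p>
12. deliver 0→3:  nop
13. deliver 3→4:  <4:foll t1 p>
14. deliver 4→3:  nop
15. deliver 3→2:  <2:foll t1 p>
16. deliver 2→3:  nop
17. deliver 3→1:  <1:foll t1 p>
18. deliver 1→3:  nop

yes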